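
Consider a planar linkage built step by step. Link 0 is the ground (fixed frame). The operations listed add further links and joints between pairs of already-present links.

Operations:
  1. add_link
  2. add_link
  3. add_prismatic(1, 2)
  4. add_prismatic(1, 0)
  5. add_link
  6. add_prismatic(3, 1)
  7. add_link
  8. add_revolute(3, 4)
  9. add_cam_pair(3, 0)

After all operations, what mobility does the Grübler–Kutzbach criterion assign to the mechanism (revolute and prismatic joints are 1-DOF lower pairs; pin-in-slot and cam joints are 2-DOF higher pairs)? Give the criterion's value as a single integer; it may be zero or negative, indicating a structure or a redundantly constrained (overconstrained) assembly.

M = 3

[1;0;0] (link 0 is ground)
L+ [2;0;0]
L+ [3;0;0]
P(1,2)∈J1 [3;1;0]
P(1,0)∈J1 [3;2;0]
L+ [4;2;0]
P(3,1)∈J1 [4;3;0]
L+ [5;3;0]
R(3,4)∈J1 [5;4;0]
C(3,0)∈J2 [5;4;1]
mobility = 12 − 8 − 1 = 3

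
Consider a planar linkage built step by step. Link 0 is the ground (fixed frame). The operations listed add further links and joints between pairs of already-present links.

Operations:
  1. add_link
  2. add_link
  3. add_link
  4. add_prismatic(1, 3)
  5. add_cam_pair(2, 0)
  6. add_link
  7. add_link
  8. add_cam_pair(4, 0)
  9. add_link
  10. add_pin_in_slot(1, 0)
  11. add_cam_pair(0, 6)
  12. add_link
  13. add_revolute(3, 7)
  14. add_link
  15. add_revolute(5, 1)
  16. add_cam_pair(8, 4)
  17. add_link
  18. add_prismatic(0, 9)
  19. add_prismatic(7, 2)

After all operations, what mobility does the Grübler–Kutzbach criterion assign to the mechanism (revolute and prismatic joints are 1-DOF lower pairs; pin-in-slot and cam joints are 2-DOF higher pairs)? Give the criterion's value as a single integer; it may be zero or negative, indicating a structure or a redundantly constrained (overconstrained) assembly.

(L,J1,J2)=(1,0,0); link0 fixed
link1: (2,0,0)
link2: (3,0,0)
link3: (4,0,0)
P 1-3 [J1]: (4,1,0)
C 2-0 [J2]: (4,1,1)
link4: (5,1,1)
link5: (6,1,1)
C 4-0 [J2]: (6,1,2)
link6: (7,1,2)
PS 1-0 [J2]: (7,1,3)
C 0-6 [J2]: (7,1,4)
link7: (8,1,4)
R 3-7 [J1]: (8,2,4)
link8: (9,2,4)
R 5-1 [J1]: (9,3,4)
C 8-4 [J2]: (9,3,5)
link9: (10,3,5)
P 0-9 [J1]: (10,4,5)
P 7-2 [J1]: (10,5,5)
Grübler: 3·9 − 2·5 − 5 = 12

M = 12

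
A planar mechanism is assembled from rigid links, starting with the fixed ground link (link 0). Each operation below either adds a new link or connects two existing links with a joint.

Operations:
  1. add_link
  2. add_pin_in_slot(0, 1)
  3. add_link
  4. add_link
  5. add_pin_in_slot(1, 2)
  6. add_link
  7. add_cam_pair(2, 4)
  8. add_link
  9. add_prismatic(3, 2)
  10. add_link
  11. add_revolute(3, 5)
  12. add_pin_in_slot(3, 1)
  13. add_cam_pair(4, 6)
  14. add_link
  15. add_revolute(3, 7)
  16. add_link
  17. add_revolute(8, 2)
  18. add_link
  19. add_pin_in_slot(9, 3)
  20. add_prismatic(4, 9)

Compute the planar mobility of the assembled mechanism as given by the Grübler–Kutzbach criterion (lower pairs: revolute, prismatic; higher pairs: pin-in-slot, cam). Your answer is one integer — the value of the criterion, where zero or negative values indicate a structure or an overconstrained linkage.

M = 11

[1;0;0] (link 0 is ground)
L+ [2;0;0]
PS(0,1)∈J2 [2;0;1]
L+ [3;0;1]
L+ [4;0;1]
PS(1,2)∈J2 [4;0;2]
L+ [5;0;2]
C(2,4)∈J2 [5;0;3]
L+ [6;0;3]
P(3,2)∈J1 [6;1;3]
L+ [7;1;3]
R(3,5)∈J1 [7;2;3]
PS(3,1)∈J2 [7;2;4]
C(4,6)∈J2 [7;2;5]
L+ [8;2;5]
R(3,7)∈J1 [8;3;5]
L+ [9;3;5]
R(8,2)∈J1 [9;4;5]
L+ [10;4;5]
PS(9,3)∈J2 [10;4;6]
P(4,9)∈J1 [10;5;6]
mobility = 27 − 10 − 6 = 11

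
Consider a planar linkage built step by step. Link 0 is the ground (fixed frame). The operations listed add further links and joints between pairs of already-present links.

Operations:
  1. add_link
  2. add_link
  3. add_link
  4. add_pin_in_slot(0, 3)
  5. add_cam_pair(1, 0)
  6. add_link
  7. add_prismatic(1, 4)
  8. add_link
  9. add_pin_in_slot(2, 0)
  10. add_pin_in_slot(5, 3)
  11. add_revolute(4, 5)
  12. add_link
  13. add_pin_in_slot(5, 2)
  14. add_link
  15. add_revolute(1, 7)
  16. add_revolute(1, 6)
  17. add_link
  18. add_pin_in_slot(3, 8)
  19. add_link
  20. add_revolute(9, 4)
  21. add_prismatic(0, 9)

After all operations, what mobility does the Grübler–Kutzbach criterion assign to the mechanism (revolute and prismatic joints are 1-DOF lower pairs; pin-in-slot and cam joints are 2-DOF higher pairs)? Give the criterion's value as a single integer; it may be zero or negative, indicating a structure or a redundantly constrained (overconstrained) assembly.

M = 9

[1;0;0] (link 0 is ground)
L+ [2;0;0]
L+ [3;0;0]
L+ [4;0;0]
PS(0,3)∈J2 [4;0;1]
C(1,0)∈J2 [4;0;2]
L+ [5;0;2]
P(1,4)∈J1 [5;1;2]
L+ [6;1;2]
PS(2,0)∈J2 [6;1;3]
PS(5,3)∈J2 [6;1;4]
R(4,5)∈J1 [6;2;4]
L+ [7;2;4]
PS(5,2)∈J2 [7;2;5]
L+ [8;2;5]
R(1,7)∈J1 [8;3;5]
R(1,6)∈J1 [8;4;5]
L+ [9;4;5]
PS(3,8)∈J2 [9;4;6]
L+ [10;4;6]
R(9,4)∈J1 [10;5;6]
P(0,9)∈J1 [10;6;6]
mobility = 27 − 12 − 6 = 9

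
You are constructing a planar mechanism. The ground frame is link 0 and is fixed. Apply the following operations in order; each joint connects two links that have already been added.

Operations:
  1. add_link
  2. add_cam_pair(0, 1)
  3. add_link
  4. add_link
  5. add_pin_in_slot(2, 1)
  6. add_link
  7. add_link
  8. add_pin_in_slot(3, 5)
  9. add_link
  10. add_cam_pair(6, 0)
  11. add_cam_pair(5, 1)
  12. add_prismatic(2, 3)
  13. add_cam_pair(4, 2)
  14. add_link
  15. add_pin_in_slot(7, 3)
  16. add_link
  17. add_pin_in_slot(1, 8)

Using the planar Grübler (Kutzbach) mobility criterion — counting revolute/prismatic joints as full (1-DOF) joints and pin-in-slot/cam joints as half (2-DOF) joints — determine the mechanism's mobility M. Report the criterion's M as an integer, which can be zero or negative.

M = 14

link 0 = ground. State L|J1|J2 = 1|0|0
+link1  2|0|0
C(0,1) f=2→J2  2|0|1
+link2  3|0|1
+link3  4|0|1
PS(2,1) f=2→J2  4|0|2
+link4  5|0|2
+link5  6|0|2
PS(3,5) f=2→J2  6|0|3
+link6  7|0|3
C(6,0) f=2→J2  7|0|4
C(5,1) f=2→J2  7|0|5
P(2,3) f=1→J1  7|1|5
C(4,2) f=2→J2  7|1|6
+link7  8|1|6
PS(7,3) f=2→J2  8|1|7
+link8  9|1|7
PS(1,8) f=2→J2  9|1|8
M = 3(9−1)−2·1−8 = 24−2−8 = 14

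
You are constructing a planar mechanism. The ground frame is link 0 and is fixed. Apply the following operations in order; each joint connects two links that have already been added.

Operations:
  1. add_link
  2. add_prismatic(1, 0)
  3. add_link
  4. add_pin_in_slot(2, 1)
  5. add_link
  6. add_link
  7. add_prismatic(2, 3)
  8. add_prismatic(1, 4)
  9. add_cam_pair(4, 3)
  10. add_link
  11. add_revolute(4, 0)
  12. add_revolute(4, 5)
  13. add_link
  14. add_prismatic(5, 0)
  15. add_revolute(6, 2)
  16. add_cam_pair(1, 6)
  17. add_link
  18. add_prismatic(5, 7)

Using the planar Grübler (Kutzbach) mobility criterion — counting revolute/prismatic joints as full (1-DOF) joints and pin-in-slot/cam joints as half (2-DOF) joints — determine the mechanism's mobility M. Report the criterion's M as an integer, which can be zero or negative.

M = 2

ground; <1,0,0>
#1 <2,0,0>
P:1↔0 J1 <2,1,0>
#2 <3,1,0>
PS:2↔1 J2 <3,1,1>
#3 <4,1,1>
#4 <5,1,1>
P:2↔3 J1 <5,2,1>
P:1↔4 J1 <5,3,1>
C:4↔3 J2 <5,3,2>
#5 <6,3,2>
R:4↔0 J1 <6,4,2>
R:4↔5 J1 <6,5,2>
#6 <7,5,2>
P:5↔0 J1 <7,6,2>
R:6↔2 J1 <7,7,2>
C:1↔6 J2 <7,7,3>
#7 <8,7,3>
P:5↔7 J1 <8,8,3>
3×7 − 2×8 − 1×3 = 2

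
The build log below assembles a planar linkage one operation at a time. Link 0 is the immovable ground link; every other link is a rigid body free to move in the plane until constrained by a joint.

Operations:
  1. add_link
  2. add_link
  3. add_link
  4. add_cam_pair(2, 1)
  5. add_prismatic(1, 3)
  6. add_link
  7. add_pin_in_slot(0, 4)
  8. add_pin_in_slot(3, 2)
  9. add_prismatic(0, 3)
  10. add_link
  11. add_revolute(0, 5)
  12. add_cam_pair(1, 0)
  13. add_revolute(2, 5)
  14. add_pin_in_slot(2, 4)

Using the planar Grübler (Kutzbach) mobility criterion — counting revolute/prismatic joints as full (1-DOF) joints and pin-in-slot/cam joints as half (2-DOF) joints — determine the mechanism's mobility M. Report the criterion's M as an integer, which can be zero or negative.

ground; <1,0,0>
#1 <2,0,0>
#2 <3,0,0>
#3 <4,0,0>
C:2↔1 J2 <4,0,1>
P:1↔3 J1 <4,1,1>
#4 <5,1,1>
PS:0↔4 J2 <5,1,2>
PS:3↔2 J2 <5,1,3>
P:0↔3 J1 <5,2,3>
#5 <6,2,3>
R:0↔5 J1 <6,3,3>
C:1↔0 J2 <6,3,4>
R:2↔5 J1 <6,4,4>
PS:2↔4 J2 <6,4,5>
3×5 − 2×4 − 1×5 = 2

M = 2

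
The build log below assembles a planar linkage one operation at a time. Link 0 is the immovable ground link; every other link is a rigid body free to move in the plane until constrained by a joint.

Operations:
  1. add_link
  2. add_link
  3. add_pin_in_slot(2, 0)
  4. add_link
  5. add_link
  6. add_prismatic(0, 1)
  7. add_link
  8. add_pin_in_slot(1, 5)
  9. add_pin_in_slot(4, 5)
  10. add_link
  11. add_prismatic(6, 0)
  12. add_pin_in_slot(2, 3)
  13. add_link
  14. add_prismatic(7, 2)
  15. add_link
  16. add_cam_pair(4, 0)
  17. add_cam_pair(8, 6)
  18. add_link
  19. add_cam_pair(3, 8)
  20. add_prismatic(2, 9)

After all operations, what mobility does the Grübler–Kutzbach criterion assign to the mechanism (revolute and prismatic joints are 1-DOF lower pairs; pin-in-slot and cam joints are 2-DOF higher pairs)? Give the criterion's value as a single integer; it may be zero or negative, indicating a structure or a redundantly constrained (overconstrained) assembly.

(L,J1,J2)=(1,0,0); link0 fixed
link1: (2,0,0)
link2: (3,0,0)
PS 2-0 [J2]: (3,0,1)
link3: (4,0,1)
link4: (5,0,1)
P 0-1 [J1]: (5,1,1)
link5: (6,1,1)
PS 1-5 [J2]: (6,1,2)
PS 4-5 [J2]: (6,1,3)
link6: (7,1,3)
P 6-0 [J1]: (7,2,3)
PS 2-3 [J2]: (7,2,4)
link7: (8,2,4)
P 7-2 [J1]: (8,3,4)
link8: (9,3,4)
C 4-0 [J2]: (9,3,5)
C 8-6 [J2]: (9,3,6)
link9: (10,3,6)
C 3-8 [J2]: (10,3,7)
P 2-9 [J1]: (10,4,7)
Grübler: 3·9 − 2·4 − 7 = 12

M = 12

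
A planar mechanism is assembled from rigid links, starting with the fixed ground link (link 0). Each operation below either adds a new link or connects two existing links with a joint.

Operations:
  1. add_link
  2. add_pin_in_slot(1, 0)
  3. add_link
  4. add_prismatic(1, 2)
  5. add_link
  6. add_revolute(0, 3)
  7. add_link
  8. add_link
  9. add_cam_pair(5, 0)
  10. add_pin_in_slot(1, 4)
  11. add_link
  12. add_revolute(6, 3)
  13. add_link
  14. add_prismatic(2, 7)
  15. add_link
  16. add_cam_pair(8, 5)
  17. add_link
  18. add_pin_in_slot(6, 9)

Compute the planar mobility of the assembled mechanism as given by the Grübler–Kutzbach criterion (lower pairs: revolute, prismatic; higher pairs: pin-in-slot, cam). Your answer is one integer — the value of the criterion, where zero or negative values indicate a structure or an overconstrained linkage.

(L,J1,J2)=(1,0,0); link0 fixed
link1: (2,0,0)
PS 1-0 [J2]: (2,0,1)
link2: (3,0,1)
P 1-2 [J1]: (3,1,1)
link3: (4,1,1)
R 0-3 [J1]: (4,2,1)
link4: (5,2,1)
link5: (6,2,1)
C 5-0 [J2]: (6,2,2)
PS 1-4 [J2]: (6,2,3)
link6: (7,2,3)
R 6-3 [J1]: (7,3,3)
link7: (8,3,3)
P 2-7 [J1]: (8,4,3)
link8: (9,4,3)
C 8-5 [J2]: (9,4,4)
link9: (10,4,4)
PS 6-9 [J2]: (10,4,5)
Grübler: 3·9 − 2·4 − 5 = 14

M = 14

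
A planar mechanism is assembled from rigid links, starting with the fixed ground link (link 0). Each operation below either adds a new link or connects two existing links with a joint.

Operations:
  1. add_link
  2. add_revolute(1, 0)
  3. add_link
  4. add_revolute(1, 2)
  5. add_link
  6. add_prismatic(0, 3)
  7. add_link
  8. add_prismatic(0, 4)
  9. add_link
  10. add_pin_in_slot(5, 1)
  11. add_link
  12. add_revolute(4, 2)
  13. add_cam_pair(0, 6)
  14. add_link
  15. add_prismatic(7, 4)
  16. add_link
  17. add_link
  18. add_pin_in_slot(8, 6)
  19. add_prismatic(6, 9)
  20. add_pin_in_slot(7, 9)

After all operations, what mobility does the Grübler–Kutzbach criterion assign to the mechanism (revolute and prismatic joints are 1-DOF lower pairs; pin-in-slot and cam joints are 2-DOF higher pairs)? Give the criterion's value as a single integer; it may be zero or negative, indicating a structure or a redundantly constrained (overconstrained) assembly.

M = 9

L=1 J1=0 J2=0
add link → L=2 J1=0 J2=0
R@1,0 dof=1 J1 → L=2 J1=1 J2=0
add link → L=3 J1=1 J2=0
R@1,2 dof=1 J1 → L=3 J1=2 J2=0
add link → L=4 J1=2 J2=0
P@0,3 dof=1 J1 → L=4 J1=3 J2=0
add link → L=5 J1=3 J2=0
P@0,4 dof=1 J1 → L=5 J1=4 J2=0
add link → L=6 J1=4 J2=0
PS@5,1 dof=2 J2 → L=6 J1=4 J2=1
add link → L=7 J1=4 J2=1
R@4,2 dof=1 J1 → L=7 J1=5 J2=1
C@0,6 dof=2 J2 → L=7 J1=5 J2=2
add link → L=8 J1=5 J2=2
P@7,4 dof=1 J1 → L=8 J1=6 J2=2
add link → L=9 J1=6 J2=2
add link → L=10 J1=6 J2=2
PS@8,6 dof=2 J2 → L=10 J1=6 J2=3
P@6,9 dof=1 J1 → L=10 J1=7 J2=3
PS@7,9 dof=2 J2 → L=10 J1=7 J2=4
M=3(L−1)−2J1−J2=3·9−2·7−4=9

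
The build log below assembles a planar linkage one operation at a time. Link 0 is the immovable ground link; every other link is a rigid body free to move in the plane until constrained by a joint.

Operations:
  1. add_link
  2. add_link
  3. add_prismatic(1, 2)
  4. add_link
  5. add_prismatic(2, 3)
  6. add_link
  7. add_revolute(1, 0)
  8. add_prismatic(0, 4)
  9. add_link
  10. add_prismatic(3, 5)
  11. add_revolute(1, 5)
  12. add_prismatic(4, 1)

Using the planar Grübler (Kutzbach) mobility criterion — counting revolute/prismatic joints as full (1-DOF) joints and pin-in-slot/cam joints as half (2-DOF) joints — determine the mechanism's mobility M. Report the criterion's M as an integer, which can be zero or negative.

M = 1

link 0 = ground. State L|J1|J2 = 1|0|0
+link1  2|0|0
+link2  3|0|0
P(1,2) f=1→J1  3|1|0
+link3  4|1|0
P(2,3) f=1→J1  4|2|0
+link4  5|2|0
R(1,0) f=1→J1  5|3|0
P(0,4) f=1→J1  5|4|0
+link5  6|4|0
P(3,5) f=1→J1  6|5|0
R(1,5) f=1→J1  6|6|0
P(4,1) f=1→J1  6|7|0
M = 3(6−1)−2·7−0 = 15−14−0 = 1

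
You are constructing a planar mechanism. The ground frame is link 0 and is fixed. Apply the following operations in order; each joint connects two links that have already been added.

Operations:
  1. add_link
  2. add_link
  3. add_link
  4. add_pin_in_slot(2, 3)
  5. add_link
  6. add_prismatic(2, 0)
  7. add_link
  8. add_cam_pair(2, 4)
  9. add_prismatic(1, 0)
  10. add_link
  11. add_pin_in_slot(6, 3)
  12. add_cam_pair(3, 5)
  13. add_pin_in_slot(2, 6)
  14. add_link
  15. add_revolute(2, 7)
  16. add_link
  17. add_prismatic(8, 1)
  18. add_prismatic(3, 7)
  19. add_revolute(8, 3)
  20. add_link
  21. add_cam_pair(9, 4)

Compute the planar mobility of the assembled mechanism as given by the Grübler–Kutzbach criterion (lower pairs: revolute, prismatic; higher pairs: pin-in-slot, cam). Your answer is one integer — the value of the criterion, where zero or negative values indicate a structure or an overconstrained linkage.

L=1 J1=0 J2=0
add link → L=2 J1=0 J2=0
add link → L=3 J1=0 J2=0
add link → L=4 J1=0 J2=0
PS@2,3 dof=2 J2 → L=4 J1=0 J2=1
add link → L=5 J1=0 J2=1
P@2,0 dof=1 J1 → L=5 J1=1 J2=1
add link → L=6 J1=1 J2=1
C@2,4 dof=2 J2 → L=6 J1=1 J2=2
P@1,0 dof=1 J1 → L=6 J1=2 J2=2
add link → L=7 J1=2 J2=2
PS@6,3 dof=2 J2 → L=7 J1=2 J2=3
C@3,5 dof=2 J2 → L=7 J1=2 J2=4
PS@2,6 dof=2 J2 → L=7 J1=2 J2=5
add link → L=8 J1=2 J2=5
R@2,7 dof=1 J1 → L=8 J1=3 J2=5
add link → L=9 J1=3 J2=5
P@8,1 dof=1 J1 → L=9 J1=4 J2=5
P@3,7 dof=1 J1 → L=9 J1=5 J2=5
R@8,3 dof=1 J1 → L=9 J1=6 J2=5
add link → L=10 J1=6 J2=5
C@9,4 dof=2 J2 → L=10 J1=6 J2=6
M=3(L−1)−2J1−J2=3·9−2·6−6=9

M = 9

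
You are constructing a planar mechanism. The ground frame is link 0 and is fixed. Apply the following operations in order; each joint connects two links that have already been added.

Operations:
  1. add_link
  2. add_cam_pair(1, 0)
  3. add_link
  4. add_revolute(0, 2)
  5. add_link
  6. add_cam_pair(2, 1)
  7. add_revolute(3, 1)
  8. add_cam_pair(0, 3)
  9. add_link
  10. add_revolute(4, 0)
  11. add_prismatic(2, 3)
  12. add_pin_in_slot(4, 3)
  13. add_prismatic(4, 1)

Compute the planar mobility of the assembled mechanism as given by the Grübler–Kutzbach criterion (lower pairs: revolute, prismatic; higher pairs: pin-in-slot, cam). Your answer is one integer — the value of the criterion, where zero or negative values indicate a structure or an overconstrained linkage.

M = -2

L=1 J1=0 J2=0
add link → L=2 J1=0 J2=0
C@1,0 dof=2 J2 → L=2 J1=0 J2=1
add link → L=3 J1=0 J2=1
R@0,2 dof=1 J1 → L=3 J1=1 J2=1
add link → L=4 J1=1 J2=1
C@2,1 dof=2 J2 → L=4 J1=1 J2=2
R@3,1 dof=1 J1 → L=4 J1=2 J2=2
C@0,3 dof=2 J2 → L=4 J1=2 J2=3
add link → L=5 J1=2 J2=3
R@4,0 dof=1 J1 → L=5 J1=3 J2=3
P@2,3 dof=1 J1 → L=5 J1=4 J2=3
PS@4,3 dof=2 J2 → L=5 J1=4 J2=4
P@4,1 dof=1 J1 → L=5 J1=5 J2=4
M=3(L−1)−2J1−J2=3·4−2·5−4=-2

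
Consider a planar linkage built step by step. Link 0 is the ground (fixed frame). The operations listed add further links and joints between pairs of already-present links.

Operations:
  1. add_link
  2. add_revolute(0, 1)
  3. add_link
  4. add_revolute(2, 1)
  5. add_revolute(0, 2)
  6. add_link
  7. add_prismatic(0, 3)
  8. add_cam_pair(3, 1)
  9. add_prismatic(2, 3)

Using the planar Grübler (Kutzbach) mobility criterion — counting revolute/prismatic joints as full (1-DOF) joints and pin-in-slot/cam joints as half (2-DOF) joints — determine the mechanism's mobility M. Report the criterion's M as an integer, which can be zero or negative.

[1;0;0] (link 0 is ground)
L+ [2;0;0]
R(0,1)∈J1 [2;1;0]
L+ [3;1;0]
R(2,1)∈J1 [3;2;0]
R(0,2)∈J1 [3;3;0]
L+ [4;3;0]
P(0,3)∈J1 [4;4;0]
C(3,1)∈J2 [4;4;1]
P(2,3)∈J1 [4;5;1]
mobility = 9 − 10 − 1 = -2

M = -2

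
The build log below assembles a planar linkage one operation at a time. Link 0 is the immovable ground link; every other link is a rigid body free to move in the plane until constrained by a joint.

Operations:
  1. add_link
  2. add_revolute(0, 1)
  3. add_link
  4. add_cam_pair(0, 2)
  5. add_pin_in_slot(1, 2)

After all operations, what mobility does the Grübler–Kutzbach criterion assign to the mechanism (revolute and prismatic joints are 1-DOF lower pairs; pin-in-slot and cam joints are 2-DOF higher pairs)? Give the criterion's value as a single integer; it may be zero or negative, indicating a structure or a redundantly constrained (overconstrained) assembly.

M = 2

[1;0;0] (link 0 is ground)
L+ [2;0;0]
R(0,1)∈J1 [2;1;0]
L+ [3;1;0]
C(0,2)∈J2 [3;1;1]
PS(1,2)∈J2 [3;1;2]
mobility = 6 − 2 − 2 = 2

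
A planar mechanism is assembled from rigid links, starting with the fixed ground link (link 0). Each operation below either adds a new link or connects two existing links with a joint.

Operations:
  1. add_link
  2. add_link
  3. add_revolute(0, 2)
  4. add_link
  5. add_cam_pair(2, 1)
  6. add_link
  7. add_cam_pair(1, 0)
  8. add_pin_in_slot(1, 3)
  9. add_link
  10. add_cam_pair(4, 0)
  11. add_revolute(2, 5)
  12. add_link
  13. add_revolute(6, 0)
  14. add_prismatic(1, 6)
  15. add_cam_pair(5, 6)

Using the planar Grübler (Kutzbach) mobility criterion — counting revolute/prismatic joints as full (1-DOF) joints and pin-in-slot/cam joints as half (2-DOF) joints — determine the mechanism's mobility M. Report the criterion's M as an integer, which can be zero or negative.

L=1 J1=0 J2=0
add link → L=2 J1=0 J2=0
add link → L=3 J1=0 J2=0
R@0,2 dof=1 J1 → L=3 J1=1 J2=0
add link → L=4 J1=1 J2=0
C@2,1 dof=2 J2 → L=4 J1=1 J2=1
add link → L=5 J1=1 J2=1
C@1,0 dof=2 J2 → L=5 J1=1 J2=2
PS@1,3 dof=2 J2 → L=5 J1=1 J2=3
add link → L=6 J1=1 J2=3
C@4,0 dof=2 J2 → L=6 J1=1 J2=4
R@2,5 dof=1 J1 → L=6 J1=2 J2=4
add link → L=7 J1=2 J2=4
R@6,0 dof=1 J1 → L=7 J1=3 J2=4
P@1,6 dof=1 J1 → L=7 J1=4 J2=4
C@5,6 dof=2 J2 → L=7 J1=4 J2=5
M=3(L−1)−2J1−J2=3·6−2·4−5=5

M = 5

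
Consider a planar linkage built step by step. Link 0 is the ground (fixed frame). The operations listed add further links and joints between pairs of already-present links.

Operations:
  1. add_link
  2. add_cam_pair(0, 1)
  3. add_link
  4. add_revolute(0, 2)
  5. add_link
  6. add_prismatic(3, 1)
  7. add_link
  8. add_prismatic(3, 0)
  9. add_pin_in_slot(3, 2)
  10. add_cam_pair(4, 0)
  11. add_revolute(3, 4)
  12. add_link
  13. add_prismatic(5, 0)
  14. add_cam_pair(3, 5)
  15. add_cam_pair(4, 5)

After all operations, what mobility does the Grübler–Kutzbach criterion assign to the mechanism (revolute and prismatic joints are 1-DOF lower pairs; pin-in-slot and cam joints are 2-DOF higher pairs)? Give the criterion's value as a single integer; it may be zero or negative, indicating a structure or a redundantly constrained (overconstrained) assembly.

M = 0

ground; <1,0,0>
#1 <2,0,0>
C:0↔1 J2 <2,0,1>
#2 <3,0,1>
R:0↔2 J1 <3,1,1>
#3 <4,1,1>
P:3↔1 J1 <4,2,1>
#4 <5,2,1>
P:3↔0 J1 <5,3,1>
PS:3↔2 J2 <5,3,2>
C:4↔0 J2 <5,3,3>
R:3↔4 J1 <5,4,3>
#5 <6,4,3>
P:5↔0 J1 <6,5,3>
C:3↔5 J2 <6,5,4>
C:4↔5 J2 <6,5,5>
3×5 − 2×5 − 1×5 = 0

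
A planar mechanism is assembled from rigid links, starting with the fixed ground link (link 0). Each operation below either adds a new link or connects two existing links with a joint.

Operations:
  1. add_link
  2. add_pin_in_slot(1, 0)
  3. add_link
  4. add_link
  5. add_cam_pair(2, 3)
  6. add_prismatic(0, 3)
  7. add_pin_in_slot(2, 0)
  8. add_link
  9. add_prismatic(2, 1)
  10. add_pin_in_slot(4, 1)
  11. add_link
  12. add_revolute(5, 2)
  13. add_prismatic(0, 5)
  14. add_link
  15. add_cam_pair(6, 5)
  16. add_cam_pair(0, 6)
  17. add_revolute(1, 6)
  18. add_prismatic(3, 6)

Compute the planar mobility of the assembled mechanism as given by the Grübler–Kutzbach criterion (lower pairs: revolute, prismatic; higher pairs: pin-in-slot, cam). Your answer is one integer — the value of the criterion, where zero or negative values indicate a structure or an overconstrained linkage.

ground; <1,0,0>
#1 <2,0,0>
PS:1↔0 J2 <2,0,1>
#2 <3,0,1>
#3 <4,0,1>
C:2↔3 J2 <4,0,2>
P:0↔3 J1 <4,1,2>
PS:2↔0 J2 <4,1,3>
#4 <5,1,3>
P:2↔1 J1 <5,2,3>
PS:4↔1 J2 <5,2,4>
#5 <6,2,4>
R:5↔2 J1 <6,3,4>
P:0↔5 J1 <6,4,4>
#6 <7,4,4>
C:6↔5 J2 <7,4,5>
C:0↔6 J2 <7,4,6>
R:1↔6 J1 <7,5,6>
P:3↔6 J1 <7,6,6>
3×6 − 2×6 − 1×6 = 0

M = 0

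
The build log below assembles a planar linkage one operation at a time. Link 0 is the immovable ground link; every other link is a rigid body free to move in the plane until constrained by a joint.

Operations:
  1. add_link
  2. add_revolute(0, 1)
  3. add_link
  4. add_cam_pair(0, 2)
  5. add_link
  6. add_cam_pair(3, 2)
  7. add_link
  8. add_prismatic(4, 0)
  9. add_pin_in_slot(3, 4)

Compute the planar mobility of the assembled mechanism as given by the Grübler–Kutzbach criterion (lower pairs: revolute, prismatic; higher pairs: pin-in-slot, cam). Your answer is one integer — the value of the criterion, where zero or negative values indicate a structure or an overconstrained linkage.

(L,J1,J2)=(1,0,0); link0 fixed
link1: (2,0,0)
R 0-1 [J1]: (2,1,0)
link2: (3,1,0)
C 0-2 [J2]: (3,1,1)
link3: (4,1,1)
C 3-2 [J2]: (4,1,2)
link4: (5,1,2)
P 4-0 [J1]: (5,2,2)
PS 3-4 [J2]: (5,2,3)
Grübler: 3·4 − 2·2 − 3 = 5

M = 5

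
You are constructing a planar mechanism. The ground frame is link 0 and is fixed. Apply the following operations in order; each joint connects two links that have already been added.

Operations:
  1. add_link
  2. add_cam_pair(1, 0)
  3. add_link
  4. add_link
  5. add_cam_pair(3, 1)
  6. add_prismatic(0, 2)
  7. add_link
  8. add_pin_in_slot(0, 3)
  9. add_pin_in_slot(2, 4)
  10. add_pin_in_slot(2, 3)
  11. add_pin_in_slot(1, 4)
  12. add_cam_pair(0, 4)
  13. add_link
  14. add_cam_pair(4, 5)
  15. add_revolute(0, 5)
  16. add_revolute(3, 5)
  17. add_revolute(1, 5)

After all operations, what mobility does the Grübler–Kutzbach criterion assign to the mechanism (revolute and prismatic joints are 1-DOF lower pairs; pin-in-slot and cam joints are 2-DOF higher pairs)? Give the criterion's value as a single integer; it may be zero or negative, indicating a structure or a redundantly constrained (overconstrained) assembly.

M = -1

(L,J1,J2)=(1,0,0); link0 fixed
link1: (2,0,0)
C 1-0 [J2]: (2,0,1)
link2: (3,0,1)
link3: (4,0,1)
C 3-1 [J2]: (4,0,2)
P 0-2 [J1]: (4,1,2)
link4: (5,1,2)
PS 0-3 [J2]: (5,1,3)
PS 2-4 [J2]: (5,1,4)
PS 2-3 [J2]: (5,1,5)
PS 1-4 [J2]: (5,1,6)
C 0-4 [J2]: (5,1,7)
link5: (6,1,7)
C 4-5 [J2]: (6,1,8)
R 0-5 [J1]: (6,2,8)
R 3-5 [J1]: (6,3,8)
R 1-5 [J1]: (6,4,8)
Grübler: 3·5 − 2·4 − 8 = -1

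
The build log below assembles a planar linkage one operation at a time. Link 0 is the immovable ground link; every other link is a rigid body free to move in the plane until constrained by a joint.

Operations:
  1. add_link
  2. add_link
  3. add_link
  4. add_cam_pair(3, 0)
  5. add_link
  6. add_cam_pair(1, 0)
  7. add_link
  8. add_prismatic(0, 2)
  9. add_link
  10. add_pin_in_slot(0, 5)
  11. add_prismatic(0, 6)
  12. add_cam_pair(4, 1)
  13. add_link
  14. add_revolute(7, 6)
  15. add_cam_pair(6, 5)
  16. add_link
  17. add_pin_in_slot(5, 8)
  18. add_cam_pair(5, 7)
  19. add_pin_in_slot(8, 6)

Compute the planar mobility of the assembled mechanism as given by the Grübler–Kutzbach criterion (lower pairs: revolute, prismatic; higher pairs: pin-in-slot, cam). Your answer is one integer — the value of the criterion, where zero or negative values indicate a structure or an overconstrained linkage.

L=1 J1=0 J2=0
add link → L=2 J1=0 J2=0
add link → L=3 J1=0 J2=0
add link → L=4 J1=0 J2=0
C@3,0 dof=2 J2 → L=4 J1=0 J2=1
add link → L=5 J1=0 J2=1
C@1,0 dof=2 J2 → L=5 J1=0 J2=2
add link → L=6 J1=0 J2=2
P@0,2 dof=1 J1 → L=6 J1=1 J2=2
add link → L=7 J1=1 J2=2
PS@0,5 dof=2 J2 → L=7 J1=1 J2=3
P@0,6 dof=1 J1 → L=7 J1=2 J2=3
C@4,1 dof=2 J2 → L=7 J1=2 J2=4
add link → L=8 J1=2 J2=4
R@7,6 dof=1 J1 → L=8 J1=3 J2=4
C@6,5 dof=2 J2 → L=8 J1=3 J2=5
add link → L=9 J1=3 J2=5
PS@5,8 dof=2 J2 → L=9 J1=3 J2=6
C@5,7 dof=2 J2 → L=9 J1=3 J2=7
PS@8,6 dof=2 J2 → L=9 J1=3 J2=8
M=3(L−1)−2J1−J2=3·8−2·3−8=10

M = 10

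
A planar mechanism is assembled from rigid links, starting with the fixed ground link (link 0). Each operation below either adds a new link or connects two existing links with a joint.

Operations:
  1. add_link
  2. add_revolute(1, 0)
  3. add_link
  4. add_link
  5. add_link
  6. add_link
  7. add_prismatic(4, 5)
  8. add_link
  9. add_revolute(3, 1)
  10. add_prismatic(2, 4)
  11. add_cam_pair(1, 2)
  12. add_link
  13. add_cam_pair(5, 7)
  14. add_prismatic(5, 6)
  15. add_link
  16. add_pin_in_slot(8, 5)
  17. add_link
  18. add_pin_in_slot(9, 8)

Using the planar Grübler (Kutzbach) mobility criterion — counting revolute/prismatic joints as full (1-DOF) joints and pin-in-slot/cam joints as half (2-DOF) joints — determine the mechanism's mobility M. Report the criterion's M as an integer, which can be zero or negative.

ground; <1,0,0>
#1 <2,0,0>
R:1↔0 J1 <2,1,0>
#2 <3,1,0>
#3 <4,1,0>
#4 <5,1,0>
#5 <6,1,0>
P:4↔5 J1 <6,2,0>
#6 <7,2,0>
R:3↔1 J1 <7,3,0>
P:2↔4 J1 <7,4,0>
C:1↔2 J2 <7,4,1>
#7 <8,4,1>
C:5↔7 J2 <8,4,2>
P:5↔6 J1 <8,5,2>
#8 <9,5,2>
PS:8↔5 J2 <9,5,3>
#9 <10,5,3>
PS:9↔8 J2 <10,5,4>
3×9 − 2×5 − 1×4 = 13

M = 13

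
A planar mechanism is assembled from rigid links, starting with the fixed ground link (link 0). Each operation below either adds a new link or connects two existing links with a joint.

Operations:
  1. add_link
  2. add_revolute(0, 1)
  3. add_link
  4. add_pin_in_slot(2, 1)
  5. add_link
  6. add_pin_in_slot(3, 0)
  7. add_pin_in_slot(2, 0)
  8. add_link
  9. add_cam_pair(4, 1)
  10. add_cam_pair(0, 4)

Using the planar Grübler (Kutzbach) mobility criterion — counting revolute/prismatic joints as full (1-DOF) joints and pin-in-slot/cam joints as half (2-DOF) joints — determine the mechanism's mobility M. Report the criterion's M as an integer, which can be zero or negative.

M = 5

link 0 = ground. State L|J1|J2 = 1|0|0
+link1  2|0|0
R(0,1) f=1→J1  2|1|0
+link2  3|1|0
PS(2,1) f=2→J2  3|1|1
+link3  4|1|1
PS(3,0) f=2→J2  4|1|2
PS(2,0) f=2→J2  4|1|3
+link4  5|1|3
C(4,1) f=2→J2  5|1|4
C(0,4) f=2→J2  5|1|5
M = 3(5−1)−2·1−5 = 12−2−5 = 5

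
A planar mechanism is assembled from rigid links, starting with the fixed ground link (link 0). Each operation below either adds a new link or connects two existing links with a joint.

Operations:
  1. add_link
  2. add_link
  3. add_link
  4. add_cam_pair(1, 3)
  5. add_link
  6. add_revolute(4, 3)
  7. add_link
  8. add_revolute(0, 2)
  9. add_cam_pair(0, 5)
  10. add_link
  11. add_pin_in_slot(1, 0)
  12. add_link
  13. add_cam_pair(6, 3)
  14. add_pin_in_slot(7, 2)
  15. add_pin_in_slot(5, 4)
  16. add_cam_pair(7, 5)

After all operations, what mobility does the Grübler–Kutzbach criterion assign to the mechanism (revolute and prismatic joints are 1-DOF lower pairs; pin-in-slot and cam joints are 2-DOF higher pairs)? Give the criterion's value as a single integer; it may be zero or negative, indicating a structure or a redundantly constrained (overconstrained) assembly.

M = 10

[1;0;0] (link 0 is ground)
L+ [2;0;0]
L+ [3;0;0]
L+ [4;0;0]
C(1,3)∈J2 [4;0;1]
L+ [5;0;1]
R(4,3)∈J1 [5;1;1]
L+ [6;1;1]
R(0,2)∈J1 [6;2;1]
C(0,5)∈J2 [6;2;2]
L+ [7;2;2]
PS(1,0)∈J2 [7;2;3]
L+ [8;2;3]
C(6,3)∈J2 [8;2;4]
PS(7,2)∈J2 [8;2;5]
PS(5,4)∈J2 [8;2;6]
C(7,5)∈J2 [8;2;7]
mobility = 21 − 4 − 7 = 10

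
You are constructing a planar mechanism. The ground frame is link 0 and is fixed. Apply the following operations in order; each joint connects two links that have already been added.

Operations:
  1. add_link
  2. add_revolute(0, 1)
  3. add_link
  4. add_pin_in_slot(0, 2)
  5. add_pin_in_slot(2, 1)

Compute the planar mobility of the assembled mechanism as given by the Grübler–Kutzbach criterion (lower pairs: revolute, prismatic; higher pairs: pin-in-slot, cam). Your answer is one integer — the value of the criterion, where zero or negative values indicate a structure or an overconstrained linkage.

ground; <1,0,0>
#1 <2,0,0>
R:0↔1 J1 <2,1,0>
#2 <3,1,0>
PS:0↔2 J2 <3,1,1>
PS:2↔1 J2 <3,1,2>
3×2 − 2×1 − 1×2 = 2

M = 2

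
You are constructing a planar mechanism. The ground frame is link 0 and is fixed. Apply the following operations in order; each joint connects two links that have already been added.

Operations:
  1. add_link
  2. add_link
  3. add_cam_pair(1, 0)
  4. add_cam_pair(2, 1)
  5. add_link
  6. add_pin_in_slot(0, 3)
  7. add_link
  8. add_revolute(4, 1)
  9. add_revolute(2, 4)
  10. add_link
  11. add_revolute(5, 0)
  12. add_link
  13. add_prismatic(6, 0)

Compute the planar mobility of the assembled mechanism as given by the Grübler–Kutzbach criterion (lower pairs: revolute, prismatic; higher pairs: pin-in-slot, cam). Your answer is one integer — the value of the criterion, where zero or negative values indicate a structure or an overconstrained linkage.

M = 7

L=1 J1=0 J2=0
add link → L=2 J1=0 J2=0
add link → L=3 J1=0 J2=0
C@1,0 dof=2 J2 → L=3 J1=0 J2=1
C@2,1 dof=2 J2 → L=3 J1=0 J2=2
add link → L=4 J1=0 J2=2
PS@0,3 dof=2 J2 → L=4 J1=0 J2=3
add link → L=5 J1=0 J2=3
R@4,1 dof=1 J1 → L=5 J1=1 J2=3
R@2,4 dof=1 J1 → L=5 J1=2 J2=3
add link → L=6 J1=2 J2=3
R@5,0 dof=1 J1 → L=6 J1=3 J2=3
add link → L=7 J1=3 J2=3
P@6,0 dof=1 J1 → L=7 J1=4 J2=3
M=3(L−1)−2J1−J2=3·6−2·4−3=7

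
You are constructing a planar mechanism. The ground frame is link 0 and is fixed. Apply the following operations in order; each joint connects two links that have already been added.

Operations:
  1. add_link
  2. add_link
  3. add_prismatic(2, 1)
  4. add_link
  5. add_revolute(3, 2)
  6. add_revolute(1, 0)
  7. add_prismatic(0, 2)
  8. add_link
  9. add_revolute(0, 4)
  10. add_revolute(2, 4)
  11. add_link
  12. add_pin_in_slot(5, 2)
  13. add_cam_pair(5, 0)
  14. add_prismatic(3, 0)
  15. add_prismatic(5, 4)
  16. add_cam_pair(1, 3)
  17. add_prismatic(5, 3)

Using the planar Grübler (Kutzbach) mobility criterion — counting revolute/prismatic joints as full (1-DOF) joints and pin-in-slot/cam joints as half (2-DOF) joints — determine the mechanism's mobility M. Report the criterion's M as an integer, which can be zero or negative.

[1;0;0] (link 0 is ground)
L+ [2;0;0]
L+ [3;0;0]
P(2,1)∈J1 [3;1;0]
L+ [4;1;0]
R(3,2)∈J1 [4;2;0]
R(1,0)∈J1 [4;3;0]
P(0,2)∈J1 [4;4;0]
L+ [5;4;0]
R(0,4)∈J1 [5;5;0]
R(2,4)∈J1 [5;6;0]
L+ [6;6;0]
PS(5,2)∈J2 [6;6;1]
C(5,0)∈J2 [6;6;2]
P(3,0)∈J1 [6;7;2]
P(5,4)∈J1 [6;8;2]
C(1,3)∈J2 [6;8;3]
P(5,3)∈J1 [6;9;3]
mobility = 15 − 18 − 3 = -6

M = -6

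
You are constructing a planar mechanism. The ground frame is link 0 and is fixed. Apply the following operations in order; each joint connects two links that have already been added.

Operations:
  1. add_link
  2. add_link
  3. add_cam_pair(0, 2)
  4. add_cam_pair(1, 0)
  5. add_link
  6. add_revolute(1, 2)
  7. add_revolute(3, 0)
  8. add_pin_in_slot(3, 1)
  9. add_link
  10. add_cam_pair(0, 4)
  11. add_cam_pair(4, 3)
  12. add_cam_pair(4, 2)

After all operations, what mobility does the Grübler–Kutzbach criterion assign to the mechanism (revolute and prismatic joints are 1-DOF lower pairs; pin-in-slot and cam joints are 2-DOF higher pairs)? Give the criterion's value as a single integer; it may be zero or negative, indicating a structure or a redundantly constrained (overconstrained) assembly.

link 0 = ground. State L|J1|J2 = 1|0|0
+link1  2|0|0
+link2  3|0|0
C(0,2) f=2→J2  3|0|1
C(1,0) f=2→J2  3|0|2
+link3  4|0|2
R(1,2) f=1→J1  4|1|2
R(3,0) f=1→J1  4|2|2
PS(3,1) f=2→J2  4|2|3
+link4  5|2|3
C(0,4) f=2→J2  5|2|4
C(4,3) f=2→J2  5|2|5
C(4,2) f=2→J2  5|2|6
M = 3(5−1)−2·2−6 = 12−4−6 = 2

M = 2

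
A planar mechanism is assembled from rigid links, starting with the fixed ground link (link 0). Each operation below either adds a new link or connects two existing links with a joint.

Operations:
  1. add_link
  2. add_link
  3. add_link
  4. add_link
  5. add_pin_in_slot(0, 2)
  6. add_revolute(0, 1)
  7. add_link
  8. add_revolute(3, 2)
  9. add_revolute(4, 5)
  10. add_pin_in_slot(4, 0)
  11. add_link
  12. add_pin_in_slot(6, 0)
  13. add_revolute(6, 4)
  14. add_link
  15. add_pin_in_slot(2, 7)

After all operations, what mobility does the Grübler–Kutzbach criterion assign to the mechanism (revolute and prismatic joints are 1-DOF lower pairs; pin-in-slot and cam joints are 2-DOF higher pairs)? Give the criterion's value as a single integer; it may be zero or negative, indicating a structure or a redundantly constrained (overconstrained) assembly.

link 0 = ground. State L|J1|J2 = 1|0|0
+link1  2|0|0
+link2  3|0|0
+link3  4|0|0
+link4  5|0|0
PS(0,2) f=2→J2  5|0|1
R(0,1) f=1→J1  5|1|1
+link5  6|1|1
R(3,2) f=1→J1  6|2|1
R(4,5) f=1→J1  6|3|1
PS(4,0) f=2→J2  6|3|2
+link6  7|3|2
PS(6,0) f=2→J2  7|3|3
R(6,4) f=1→J1  7|4|3
+link7  8|4|3
PS(2,7) f=2→J2  8|4|4
M = 3(8−1)−2·4−4 = 21−8−4 = 9

M = 9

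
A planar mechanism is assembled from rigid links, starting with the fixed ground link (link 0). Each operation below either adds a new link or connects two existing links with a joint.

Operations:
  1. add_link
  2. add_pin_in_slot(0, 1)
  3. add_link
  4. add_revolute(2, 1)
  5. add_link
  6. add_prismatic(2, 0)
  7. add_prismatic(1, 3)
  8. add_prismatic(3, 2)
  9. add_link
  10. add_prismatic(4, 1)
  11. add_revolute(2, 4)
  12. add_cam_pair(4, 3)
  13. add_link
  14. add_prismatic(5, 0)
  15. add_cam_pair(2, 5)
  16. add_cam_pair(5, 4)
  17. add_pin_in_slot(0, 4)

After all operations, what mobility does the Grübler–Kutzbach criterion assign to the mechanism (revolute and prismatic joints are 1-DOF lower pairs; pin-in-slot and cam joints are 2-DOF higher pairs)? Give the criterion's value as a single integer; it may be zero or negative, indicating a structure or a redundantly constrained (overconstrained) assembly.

M = -4

(L,J1,J2)=(1,0,0); link0 fixed
link1: (2,0,0)
PS 0-1 [J2]: (2,0,1)
link2: (3,0,1)
R 2-1 [J1]: (3,1,1)
link3: (4,1,1)
P 2-0 [J1]: (4,2,1)
P 1-3 [J1]: (4,3,1)
P 3-2 [J1]: (4,4,1)
link4: (5,4,1)
P 4-1 [J1]: (5,5,1)
R 2-4 [J1]: (5,6,1)
C 4-3 [J2]: (5,6,2)
link5: (6,6,2)
P 5-0 [J1]: (6,7,2)
C 2-5 [J2]: (6,7,3)
C 5-4 [J2]: (6,7,4)
PS 0-4 [J2]: (6,7,5)
Grübler: 3·5 − 2·7 − 5 = -4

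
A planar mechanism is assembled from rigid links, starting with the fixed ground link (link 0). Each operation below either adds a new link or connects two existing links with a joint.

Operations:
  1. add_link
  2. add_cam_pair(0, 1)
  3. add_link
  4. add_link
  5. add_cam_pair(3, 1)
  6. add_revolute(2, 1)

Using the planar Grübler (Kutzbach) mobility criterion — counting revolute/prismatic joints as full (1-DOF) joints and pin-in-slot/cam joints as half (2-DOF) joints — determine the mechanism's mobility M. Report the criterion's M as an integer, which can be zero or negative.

M = 5

(L,J1,J2)=(1,0,0); link0 fixed
link1: (2,0,0)
C 0-1 [J2]: (2,0,1)
link2: (3,0,1)
link3: (4,0,1)
C 3-1 [J2]: (4,0,2)
R 2-1 [J1]: (4,1,2)
Grübler: 3·3 − 2·1 − 2 = 5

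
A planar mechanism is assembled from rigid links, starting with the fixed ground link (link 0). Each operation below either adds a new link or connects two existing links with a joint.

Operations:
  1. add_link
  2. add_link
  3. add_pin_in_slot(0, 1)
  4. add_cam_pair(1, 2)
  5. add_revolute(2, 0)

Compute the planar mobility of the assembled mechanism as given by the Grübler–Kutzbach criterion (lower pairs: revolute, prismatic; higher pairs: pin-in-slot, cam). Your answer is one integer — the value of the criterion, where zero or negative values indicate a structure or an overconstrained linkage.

M = 2

(L,J1,J2)=(1,0,0); link0 fixed
link1: (2,0,0)
link2: (3,0,0)
PS 0-1 [J2]: (3,0,1)
C 1-2 [J2]: (3,0,2)
R 2-0 [J1]: (3,1,2)
Grübler: 3·2 − 2·1 − 2 = 2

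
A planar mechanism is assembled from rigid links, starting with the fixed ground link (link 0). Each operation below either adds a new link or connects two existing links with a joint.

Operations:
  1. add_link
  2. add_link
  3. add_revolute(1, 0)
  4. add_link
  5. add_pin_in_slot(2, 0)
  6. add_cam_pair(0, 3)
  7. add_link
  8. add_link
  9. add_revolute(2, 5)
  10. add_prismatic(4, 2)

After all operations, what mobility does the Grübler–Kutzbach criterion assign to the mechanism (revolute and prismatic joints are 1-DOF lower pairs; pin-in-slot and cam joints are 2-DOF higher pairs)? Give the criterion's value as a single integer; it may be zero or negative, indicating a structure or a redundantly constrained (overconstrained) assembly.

M = 7

link 0 = ground. State L|J1|J2 = 1|0|0
+link1  2|0|0
+link2  3|0|0
R(1,0) f=1→J1  3|1|0
+link3  4|1|0
PS(2,0) f=2→J2  4|1|1
C(0,3) f=2→J2  4|1|2
+link4  5|1|2
+link5  6|1|2
R(2,5) f=1→J1  6|2|2
P(4,2) f=1→J1  6|3|2
M = 3(6−1)−2·3−2 = 15−6−2 = 7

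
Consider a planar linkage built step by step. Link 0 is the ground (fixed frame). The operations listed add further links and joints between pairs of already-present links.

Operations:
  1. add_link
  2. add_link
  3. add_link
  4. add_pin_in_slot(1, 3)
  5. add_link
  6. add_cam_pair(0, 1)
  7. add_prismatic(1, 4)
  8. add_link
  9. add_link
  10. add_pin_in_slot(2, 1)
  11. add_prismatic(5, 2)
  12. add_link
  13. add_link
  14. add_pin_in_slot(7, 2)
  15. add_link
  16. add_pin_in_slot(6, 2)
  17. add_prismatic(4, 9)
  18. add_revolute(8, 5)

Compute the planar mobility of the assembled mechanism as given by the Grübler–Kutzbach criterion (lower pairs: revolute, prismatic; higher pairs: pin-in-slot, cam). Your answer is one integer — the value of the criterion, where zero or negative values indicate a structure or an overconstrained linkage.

(L,J1,J2)=(1,0,0); link0 fixed
link1: (2,0,0)
link2: (3,0,0)
link3: (4,0,0)
PS 1-3 [J2]: (4,0,1)
link4: (5,0,1)
C 0-1 [J2]: (5,0,2)
P 1-4 [J1]: (5,1,2)
link5: (6,1,2)
link6: (7,1,2)
PS 2-1 [J2]: (7,1,3)
P 5-2 [J1]: (7,2,3)
link7: (8,2,3)
link8: (9,2,3)
PS 7-2 [J2]: (9,2,4)
link9: (10,2,4)
PS 6-2 [J2]: (10,2,5)
P 4-9 [J1]: (10,3,5)
R 8-5 [J1]: (10,4,5)
Grübler: 3·9 − 2·4 − 5 = 14

M = 14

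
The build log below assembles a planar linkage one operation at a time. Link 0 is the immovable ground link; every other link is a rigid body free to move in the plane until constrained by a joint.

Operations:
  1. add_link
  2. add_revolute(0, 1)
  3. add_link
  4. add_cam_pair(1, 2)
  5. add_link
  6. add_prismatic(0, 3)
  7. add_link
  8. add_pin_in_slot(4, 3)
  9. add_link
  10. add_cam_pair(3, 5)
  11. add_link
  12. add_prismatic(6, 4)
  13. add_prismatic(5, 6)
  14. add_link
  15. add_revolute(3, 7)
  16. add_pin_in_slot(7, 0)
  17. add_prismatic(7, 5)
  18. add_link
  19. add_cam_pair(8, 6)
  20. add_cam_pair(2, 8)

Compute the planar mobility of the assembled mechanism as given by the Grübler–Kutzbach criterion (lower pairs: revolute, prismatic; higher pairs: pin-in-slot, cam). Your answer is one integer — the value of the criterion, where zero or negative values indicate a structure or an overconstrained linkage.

M = 6

(L,J1,J2)=(1,0,0); link0 fixed
link1: (2,0,0)
R 0-1 [J1]: (2,1,0)
link2: (3,1,0)
C 1-2 [J2]: (3,1,1)
link3: (4,1,1)
P 0-3 [J1]: (4,2,1)
link4: (5,2,1)
PS 4-3 [J2]: (5,2,2)
link5: (6,2,2)
C 3-5 [J2]: (6,2,3)
link6: (7,2,3)
P 6-4 [J1]: (7,3,3)
P 5-6 [J1]: (7,4,3)
link7: (8,4,3)
R 3-7 [J1]: (8,5,3)
PS 7-0 [J2]: (8,5,4)
P 7-5 [J1]: (8,6,4)
link8: (9,6,4)
C 8-6 [J2]: (9,6,5)
C 2-8 [J2]: (9,6,6)
Grübler: 3·8 − 2·6 − 6 = 6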